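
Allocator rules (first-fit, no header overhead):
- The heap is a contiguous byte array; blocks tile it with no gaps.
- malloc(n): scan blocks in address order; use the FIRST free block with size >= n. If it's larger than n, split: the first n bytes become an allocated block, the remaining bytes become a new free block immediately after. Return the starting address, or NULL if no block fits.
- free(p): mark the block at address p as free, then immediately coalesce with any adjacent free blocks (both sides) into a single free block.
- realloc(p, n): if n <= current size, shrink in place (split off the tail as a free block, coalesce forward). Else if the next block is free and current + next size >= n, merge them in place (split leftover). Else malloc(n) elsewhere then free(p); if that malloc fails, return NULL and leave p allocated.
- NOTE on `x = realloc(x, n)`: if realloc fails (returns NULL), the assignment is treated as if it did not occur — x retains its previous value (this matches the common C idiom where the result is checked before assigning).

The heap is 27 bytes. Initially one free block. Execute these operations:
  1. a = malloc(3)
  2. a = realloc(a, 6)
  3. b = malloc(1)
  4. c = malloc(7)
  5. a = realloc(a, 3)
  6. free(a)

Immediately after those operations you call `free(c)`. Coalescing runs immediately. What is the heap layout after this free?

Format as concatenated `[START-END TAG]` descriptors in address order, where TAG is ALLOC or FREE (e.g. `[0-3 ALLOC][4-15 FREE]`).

Op 1: a = malloc(3) -> a = 0; heap: [0-2 ALLOC][3-26 FREE]
Op 2: a = realloc(a, 6) -> a = 0; heap: [0-5 ALLOC][6-26 FREE]
Op 3: b = malloc(1) -> b = 6; heap: [0-5 ALLOC][6-6 ALLOC][7-26 FREE]
Op 4: c = malloc(7) -> c = 7; heap: [0-5 ALLOC][6-6 ALLOC][7-13 ALLOC][14-26 FREE]
Op 5: a = realloc(a, 3) -> a = 0; heap: [0-2 ALLOC][3-5 FREE][6-6 ALLOC][7-13 ALLOC][14-26 FREE]
Op 6: free(a) -> (freed a); heap: [0-5 FREE][6-6 ALLOC][7-13 ALLOC][14-26 FREE]
free(c): c = 7 -> block [7-13 ALLOC]; mark free, coalesce with adjacent free neighbors -> [0-5 FREE][6-6 ALLOC][7-26 FREE]

Answer: [0-5 FREE][6-6 ALLOC][7-26 FREE]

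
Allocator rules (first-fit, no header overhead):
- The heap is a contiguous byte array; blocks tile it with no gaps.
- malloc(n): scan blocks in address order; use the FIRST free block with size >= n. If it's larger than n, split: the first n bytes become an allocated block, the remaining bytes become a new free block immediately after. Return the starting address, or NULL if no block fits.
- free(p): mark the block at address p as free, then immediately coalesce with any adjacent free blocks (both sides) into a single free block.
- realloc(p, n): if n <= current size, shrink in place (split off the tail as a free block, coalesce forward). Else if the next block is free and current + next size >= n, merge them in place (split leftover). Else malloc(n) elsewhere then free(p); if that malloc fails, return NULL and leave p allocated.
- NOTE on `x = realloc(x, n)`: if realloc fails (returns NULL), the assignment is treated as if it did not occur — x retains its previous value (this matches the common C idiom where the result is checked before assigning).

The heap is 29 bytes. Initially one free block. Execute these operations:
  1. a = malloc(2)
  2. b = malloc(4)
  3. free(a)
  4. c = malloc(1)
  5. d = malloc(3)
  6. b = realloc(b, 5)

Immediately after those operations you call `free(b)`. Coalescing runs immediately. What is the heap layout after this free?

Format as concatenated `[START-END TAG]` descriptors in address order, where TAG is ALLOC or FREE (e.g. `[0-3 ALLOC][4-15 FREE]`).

Op 1: a = malloc(2) -> a = 0; heap: [0-1 ALLOC][2-28 FREE]
Op 2: b = malloc(4) -> b = 2; heap: [0-1 ALLOC][2-5 ALLOC][6-28 FREE]
Op 3: free(a) -> (freed a); heap: [0-1 FREE][2-5 ALLOC][6-28 FREE]
Op 4: c = malloc(1) -> c = 0; heap: [0-0 ALLOC][1-1 FREE][2-5 ALLOC][6-28 FREE]
Op 5: d = malloc(3) -> d = 6; heap: [0-0 ALLOC][1-1 FREE][2-5 ALLOC][6-8 ALLOC][9-28 FREE]
Op 6: b = realloc(b, 5) -> b = 9; heap: [0-0 ALLOC][1-5 FREE][6-8 ALLOC][9-13 ALLOC][14-28 FREE]
free(b): b = 9 -> block [9-13 ALLOC]; mark free, coalesce with adjacent free neighbors -> [0-0 ALLOC][1-5 FREE][6-8 ALLOC][9-28 FREE]

Answer: [0-0 ALLOC][1-5 FREE][6-8 ALLOC][9-28 FREE]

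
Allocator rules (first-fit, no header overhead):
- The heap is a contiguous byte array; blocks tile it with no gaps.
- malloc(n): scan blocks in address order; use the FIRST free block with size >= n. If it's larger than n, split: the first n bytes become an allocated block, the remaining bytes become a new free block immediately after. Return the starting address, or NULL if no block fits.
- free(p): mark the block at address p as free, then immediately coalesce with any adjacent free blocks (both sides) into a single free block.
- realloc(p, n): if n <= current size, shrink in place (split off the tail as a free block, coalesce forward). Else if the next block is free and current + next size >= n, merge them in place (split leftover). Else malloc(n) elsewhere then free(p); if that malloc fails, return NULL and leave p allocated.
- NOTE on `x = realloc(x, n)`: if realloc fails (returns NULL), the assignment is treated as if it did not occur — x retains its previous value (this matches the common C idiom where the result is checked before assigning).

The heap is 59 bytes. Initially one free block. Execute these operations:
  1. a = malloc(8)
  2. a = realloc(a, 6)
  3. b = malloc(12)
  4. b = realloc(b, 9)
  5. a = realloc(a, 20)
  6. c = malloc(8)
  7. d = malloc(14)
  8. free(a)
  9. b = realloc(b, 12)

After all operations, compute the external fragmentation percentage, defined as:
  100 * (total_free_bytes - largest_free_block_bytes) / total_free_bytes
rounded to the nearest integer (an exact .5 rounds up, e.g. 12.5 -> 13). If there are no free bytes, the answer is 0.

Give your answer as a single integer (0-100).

Op 1: a = malloc(8) -> a = 0; heap: [0-7 ALLOC][8-58 FREE]
Op 2: a = realloc(a, 6) -> a = 0; heap: [0-5 ALLOC][6-58 FREE]
Op 3: b = malloc(12) -> b = 6; heap: [0-5 ALLOC][6-17 ALLOC][18-58 FREE]
Op 4: b = realloc(b, 9) -> b = 6; heap: [0-5 ALLOC][6-14 ALLOC][15-58 FREE]
Op 5: a = realloc(a, 20) -> a = 15; heap: [0-5 FREE][6-14 ALLOC][15-34 ALLOC][35-58 FREE]
Op 6: c = malloc(8) -> c = 35; heap: [0-5 FREE][6-14 ALLOC][15-34 ALLOC][35-42 ALLOC][43-58 FREE]
Op 7: d = malloc(14) -> d = 43; heap: [0-5 FREE][6-14 ALLOC][15-34 ALLOC][35-42 ALLOC][43-56 ALLOC][57-58 FREE]
Op 8: free(a) -> (freed a); heap: [0-5 FREE][6-14 ALLOC][15-34 FREE][35-42 ALLOC][43-56 ALLOC][57-58 FREE]
Op 9: b = realloc(b, 12) -> b = 6; heap: [0-5 FREE][6-17 ALLOC][18-34 FREE][35-42 ALLOC][43-56 ALLOC][57-58 FREE]
Free blocks: [6 17 2] total_free=25 largest=17 -> 100*(25-17)/25 = 800/25 = 32

Answer: 32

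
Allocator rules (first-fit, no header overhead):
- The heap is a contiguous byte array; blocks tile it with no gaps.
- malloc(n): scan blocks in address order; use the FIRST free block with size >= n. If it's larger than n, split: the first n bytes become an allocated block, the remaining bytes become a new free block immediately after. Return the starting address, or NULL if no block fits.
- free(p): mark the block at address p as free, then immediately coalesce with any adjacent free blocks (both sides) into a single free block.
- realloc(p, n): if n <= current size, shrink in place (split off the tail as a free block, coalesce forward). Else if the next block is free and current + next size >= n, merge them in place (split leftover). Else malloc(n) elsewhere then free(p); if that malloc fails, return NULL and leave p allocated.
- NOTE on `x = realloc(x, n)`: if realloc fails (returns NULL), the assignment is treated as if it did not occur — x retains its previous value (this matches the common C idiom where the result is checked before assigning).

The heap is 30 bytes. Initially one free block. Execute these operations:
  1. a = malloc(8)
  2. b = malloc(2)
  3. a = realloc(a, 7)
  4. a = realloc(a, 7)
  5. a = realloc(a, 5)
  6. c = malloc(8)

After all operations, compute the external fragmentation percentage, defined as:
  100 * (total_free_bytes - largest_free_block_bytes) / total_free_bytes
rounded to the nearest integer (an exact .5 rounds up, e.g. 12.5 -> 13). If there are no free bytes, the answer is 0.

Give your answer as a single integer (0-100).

Op 1: a = malloc(8) -> a = 0; heap: [0-7 ALLOC][8-29 FREE]
Op 2: b = malloc(2) -> b = 8; heap: [0-7 ALLOC][8-9 ALLOC][10-29 FREE]
Op 3: a = realloc(a, 7) -> a = 0; heap: [0-6 ALLOC][7-7 FREE][8-9 ALLOC][10-29 FREE]
Op 4: a = realloc(a, 7) -> a = 0; heap: [0-6 ALLOC][7-7 FREE][8-9 ALLOC][10-29 FREE]
Op 5: a = realloc(a, 5) -> a = 0; heap: [0-4 ALLOC][5-7 FREE][8-9 ALLOC][10-29 FREE]
Op 6: c = malloc(8) -> c = 10; heap: [0-4 ALLOC][5-7 FREE][8-9 ALLOC][10-17 ALLOC][18-29 FREE]
Free blocks: [3 12] total_free=15 largest=12 -> 100*(15-12)/15 = 300/15 = 20

Answer: 20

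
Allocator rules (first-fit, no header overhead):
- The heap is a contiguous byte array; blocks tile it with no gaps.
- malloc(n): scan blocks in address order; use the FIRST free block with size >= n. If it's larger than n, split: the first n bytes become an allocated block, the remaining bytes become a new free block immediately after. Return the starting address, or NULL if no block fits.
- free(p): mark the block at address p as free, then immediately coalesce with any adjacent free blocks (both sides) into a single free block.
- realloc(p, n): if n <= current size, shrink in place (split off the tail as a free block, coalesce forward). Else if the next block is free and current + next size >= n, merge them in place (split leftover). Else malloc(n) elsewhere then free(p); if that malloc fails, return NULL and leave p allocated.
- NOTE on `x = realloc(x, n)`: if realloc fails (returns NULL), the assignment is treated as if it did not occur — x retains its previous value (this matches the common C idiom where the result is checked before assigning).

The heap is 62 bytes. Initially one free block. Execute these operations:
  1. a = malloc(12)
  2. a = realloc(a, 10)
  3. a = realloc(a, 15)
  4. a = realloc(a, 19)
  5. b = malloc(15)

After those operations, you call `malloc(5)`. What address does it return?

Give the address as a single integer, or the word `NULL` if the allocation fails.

Answer: 34

Derivation:
Op 1: a = malloc(12) -> a = 0; heap: [0-11 ALLOC][12-61 FREE]
Op 2: a = realloc(a, 10) -> a = 0; heap: [0-9 ALLOC][10-61 FREE]
Op 3: a = realloc(a, 15) -> a = 0; heap: [0-14 ALLOC][15-61 FREE]
Op 4: a = realloc(a, 19) -> a = 0; heap: [0-18 ALLOC][19-61 FREE]
Op 5: b = malloc(15) -> b = 19; heap: [0-18 ALLOC][19-33 ALLOC][34-61 FREE]
malloc(5): first-fit scan over [0-18 ALLOC][19-33 ALLOC][34-61 FREE] -> 34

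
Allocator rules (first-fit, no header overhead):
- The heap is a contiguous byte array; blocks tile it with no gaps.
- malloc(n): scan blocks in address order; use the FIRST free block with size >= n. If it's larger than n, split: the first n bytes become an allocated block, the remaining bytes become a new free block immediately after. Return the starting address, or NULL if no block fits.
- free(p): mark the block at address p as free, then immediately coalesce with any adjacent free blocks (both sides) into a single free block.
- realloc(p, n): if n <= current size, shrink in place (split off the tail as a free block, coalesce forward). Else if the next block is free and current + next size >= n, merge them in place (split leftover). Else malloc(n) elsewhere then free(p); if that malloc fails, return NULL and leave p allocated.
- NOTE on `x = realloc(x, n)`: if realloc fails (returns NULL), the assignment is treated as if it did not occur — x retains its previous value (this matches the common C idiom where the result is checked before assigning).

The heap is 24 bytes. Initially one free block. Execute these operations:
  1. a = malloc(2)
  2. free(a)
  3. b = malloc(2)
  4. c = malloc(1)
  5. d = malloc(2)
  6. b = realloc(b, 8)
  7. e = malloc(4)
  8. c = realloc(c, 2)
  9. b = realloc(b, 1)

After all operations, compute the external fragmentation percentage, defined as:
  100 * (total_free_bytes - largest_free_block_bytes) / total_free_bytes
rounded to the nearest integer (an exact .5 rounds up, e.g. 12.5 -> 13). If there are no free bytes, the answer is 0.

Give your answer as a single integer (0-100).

Op 1: a = malloc(2) -> a = 0; heap: [0-1 ALLOC][2-23 FREE]
Op 2: free(a) -> (freed a); heap: [0-23 FREE]
Op 3: b = malloc(2) -> b = 0; heap: [0-1 ALLOC][2-23 FREE]
Op 4: c = malloc(1) -> c = 2; heap: [0-1 ALLOC][2-2 ALLOC][3-23 FREE]
Op 5: d = malloc(2) -> d = 3; heap: [0-1 ALLOC][2-2 ALLOC][3-4 ALLOC][5-23 FREE]
Op 6: b = realloc(b, 8) -> b = 5; heap: [0-1 FREE][2-2 ALLOC][3-4 ALLOC][5-12 ALLOC][13-23 FREE]
Op 7: e = malloc(4) -> e = 13; heap: [0-1 FREE][2-2 ALLOC][3-4 ALLOC][5-12 ALLOC][13-16 ALLOC][17-23 FREE]
Op 8: c = realloc(c, 2) -> c = 0; heap: [0-1 ALLOC][2-2 FREE][3-4 ALLOC][5-12 ALLOC][13-16 ALLOC][17-23 FREE]
Op 9: b = realloc(b, 1) -> b = 5; heap: [0-1 ALLOC][2-2 FREE][3-4 ALLOC][5-5 ALLOC][6-12 FREE][13-16 ALLOC][17-23 FREE]
Free blocks: [1 7 7] total_free=15 largest=7 -> 100*(15-7)/15 = 800/15 ≈ 53.333 -> rounds to 53

Answer: 53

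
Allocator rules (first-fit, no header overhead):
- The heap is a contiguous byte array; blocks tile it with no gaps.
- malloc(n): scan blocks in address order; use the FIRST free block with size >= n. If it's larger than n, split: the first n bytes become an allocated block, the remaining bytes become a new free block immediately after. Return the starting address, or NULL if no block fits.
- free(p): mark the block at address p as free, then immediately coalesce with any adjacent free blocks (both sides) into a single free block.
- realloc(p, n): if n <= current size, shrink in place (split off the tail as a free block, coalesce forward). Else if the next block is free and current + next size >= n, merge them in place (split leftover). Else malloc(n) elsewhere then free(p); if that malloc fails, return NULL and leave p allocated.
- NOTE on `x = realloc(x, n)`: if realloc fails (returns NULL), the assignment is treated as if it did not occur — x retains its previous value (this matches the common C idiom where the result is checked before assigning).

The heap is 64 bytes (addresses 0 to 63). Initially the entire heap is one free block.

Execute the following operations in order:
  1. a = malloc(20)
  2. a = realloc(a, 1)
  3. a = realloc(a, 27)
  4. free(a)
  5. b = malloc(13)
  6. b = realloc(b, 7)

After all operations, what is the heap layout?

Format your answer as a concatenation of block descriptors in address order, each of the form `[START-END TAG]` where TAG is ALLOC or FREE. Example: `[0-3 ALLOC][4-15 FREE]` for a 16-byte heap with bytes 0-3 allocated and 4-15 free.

Op 1: a = malloc(20) -> a = 0; heap: [0-19 ALLOC][20-63 FREE]
Op 2: a = realloc(a, 1) -> a = 0; heap: [0-0 ALLOC][1-63 FREE]
Op 3: a = realloc(a, 27) -> a = 0; heap: [0-26 ALLOC][27-63 FREE]
Op 4: free(a) -> (freed a); heap: [0-63 FREE]
Op 5: b = malloc(13) -> b = 0; heap: [0-12 ALLOC][13-63 FREE]
Op 6: b = realloc(b, 7) -> b = 0; heap: [0-6 ALLOC][7-63 FREE]

Answer: [0-6 ALLOC][7-63 FREE]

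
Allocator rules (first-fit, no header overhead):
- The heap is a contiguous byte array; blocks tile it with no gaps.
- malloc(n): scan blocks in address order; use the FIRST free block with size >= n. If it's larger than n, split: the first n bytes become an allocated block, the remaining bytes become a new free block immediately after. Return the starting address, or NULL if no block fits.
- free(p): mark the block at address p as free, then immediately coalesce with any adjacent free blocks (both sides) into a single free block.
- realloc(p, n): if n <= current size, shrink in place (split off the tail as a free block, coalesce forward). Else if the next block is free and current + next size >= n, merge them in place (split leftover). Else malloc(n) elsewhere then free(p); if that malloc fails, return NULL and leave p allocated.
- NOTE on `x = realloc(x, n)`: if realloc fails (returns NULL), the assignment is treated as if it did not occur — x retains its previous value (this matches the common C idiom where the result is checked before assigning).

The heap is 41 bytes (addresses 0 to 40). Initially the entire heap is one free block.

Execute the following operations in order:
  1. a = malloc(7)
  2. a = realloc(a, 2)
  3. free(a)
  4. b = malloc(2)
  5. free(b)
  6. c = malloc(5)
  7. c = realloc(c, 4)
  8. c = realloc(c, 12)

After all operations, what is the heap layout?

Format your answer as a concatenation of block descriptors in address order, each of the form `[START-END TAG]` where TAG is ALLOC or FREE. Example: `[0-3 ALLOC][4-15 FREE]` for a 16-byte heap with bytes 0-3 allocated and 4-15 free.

Op 1: a = malloc(7) -> a = 0; heap: [0-6 ALLOC][7-40 FREE]
Op 2: a = realloc(a, 2) -> a = 0; heap: [0-1 ALLOC][2-40 FREE]
Op 3: free(a) -> (freed a); heap: [0-40 FREE]
Op 4: b = malloc(2) -> b = 0; heap: [0-1 ALLOC][2-40 FREE]
Op 5: free(b) -> (freed b); heap: [0-40 FREE]
Op 6: c = malloc(5) -> c = 0; heap: [0-4 ALLOC][5-40 FREE]
Op 7: c = realloc(c, 4) -> c = 0; heap: [0-3 ALLOC][4-40 FREE]
Op 8: c = realloc(c, 12) -> c = 0; heap: [0-11 ALLOC][12-40 FREE]

Answer: [0-11 ALLOC][12-40 FREE]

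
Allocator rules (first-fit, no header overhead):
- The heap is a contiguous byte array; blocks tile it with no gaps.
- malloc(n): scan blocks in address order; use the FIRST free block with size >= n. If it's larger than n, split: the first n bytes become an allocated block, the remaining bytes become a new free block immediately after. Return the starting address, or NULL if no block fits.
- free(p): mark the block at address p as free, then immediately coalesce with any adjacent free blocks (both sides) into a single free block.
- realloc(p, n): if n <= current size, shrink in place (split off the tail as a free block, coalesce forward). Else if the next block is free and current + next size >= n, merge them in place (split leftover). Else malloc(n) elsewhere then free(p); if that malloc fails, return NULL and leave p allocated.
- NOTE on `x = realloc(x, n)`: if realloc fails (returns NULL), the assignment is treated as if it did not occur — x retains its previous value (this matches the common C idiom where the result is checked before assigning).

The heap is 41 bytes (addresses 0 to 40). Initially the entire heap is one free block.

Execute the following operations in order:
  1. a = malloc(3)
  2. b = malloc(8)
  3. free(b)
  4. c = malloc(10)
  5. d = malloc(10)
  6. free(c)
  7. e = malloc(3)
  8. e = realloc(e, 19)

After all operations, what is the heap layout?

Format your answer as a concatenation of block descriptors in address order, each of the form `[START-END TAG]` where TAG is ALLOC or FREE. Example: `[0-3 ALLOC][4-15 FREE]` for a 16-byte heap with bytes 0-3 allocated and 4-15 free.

Answer: [0-2 ALLOC][3-5 ALLOC][6-12 FREE][13-22 ALLOC][23-40 FREE]

Derivation:
Op 1: a = malloc(3) -> a = 0; heap: [0-2 ALLOC][3-40 FREE]
Op 2: b = malloc(8) -> b = 3; heap: [0-2 ALLOC][3-10 ALLOC][11-40 FREE]
Op 3: free(b) -> (freed b); heap: [0-2 ALLOC][3-40 FREE]
Op 4: c = malloc(10) -> c = 3; heap: [0-2 ALLOC][3-12 ALLOC][13-40 FREE]
Op 5: d = malloc(10) -> d = 13; heap: [0-2 ALLOC][3-12 ALLOC][13-22 ALLOC][23-40 FREE]
Op 6: free(c) -> (freed c); heap: [0-2 ALLOC][3-12 FREE][13-22 ALLOC][23-40 FREE]
Op 7: e = malloc(3) -> e = 3; heap: [0-2 ALLOC][3-5 ALLOC][6-12 FREE][13-22 ALLOC][23-40 FREE]
Op 8: e = realloc(e, 19) -> NULL (e unchanged); heap: [0-2 ALLOC][3-5 ALLOC][6-12 FREE][13-22 ALLOC][23-40 FREE]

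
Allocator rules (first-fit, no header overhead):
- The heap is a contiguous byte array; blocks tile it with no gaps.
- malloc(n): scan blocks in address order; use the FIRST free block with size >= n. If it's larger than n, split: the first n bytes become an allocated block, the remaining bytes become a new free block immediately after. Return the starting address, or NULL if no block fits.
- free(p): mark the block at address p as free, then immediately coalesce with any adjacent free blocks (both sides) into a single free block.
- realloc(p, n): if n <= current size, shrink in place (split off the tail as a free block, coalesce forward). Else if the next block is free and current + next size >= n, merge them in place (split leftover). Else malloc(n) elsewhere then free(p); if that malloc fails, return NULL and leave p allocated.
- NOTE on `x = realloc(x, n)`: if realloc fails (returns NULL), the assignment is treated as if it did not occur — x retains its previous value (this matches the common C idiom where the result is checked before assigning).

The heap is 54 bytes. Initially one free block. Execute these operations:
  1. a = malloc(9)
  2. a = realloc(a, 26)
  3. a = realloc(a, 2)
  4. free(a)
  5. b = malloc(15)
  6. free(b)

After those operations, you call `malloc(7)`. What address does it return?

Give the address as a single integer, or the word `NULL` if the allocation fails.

Op 1: a = malloc(9) -> a = 0; heap: [0-8 ALLOC][9-53 FREE]
Op 2: a = realloc(a, 26) -> a = 0; heap: [0-25 ALLOC][26-53 FREE]
Op 3: a = realloc(a, 2) -> a = 0; heap: [0-1 ALLOC][2-53 FREE]
Op 4: free(a) -> (freed a); heap: [0-53 FREE]
Op 5: b = malloc(15) -> b = 0; heap: [0-14 ALLOC][15-53 FREE]
Op 6: free(b) -> (freed b); heap: [0-53 FREE]
malloc(7): first-fit scan over [0-53 FREE] -> 0

Answer: 0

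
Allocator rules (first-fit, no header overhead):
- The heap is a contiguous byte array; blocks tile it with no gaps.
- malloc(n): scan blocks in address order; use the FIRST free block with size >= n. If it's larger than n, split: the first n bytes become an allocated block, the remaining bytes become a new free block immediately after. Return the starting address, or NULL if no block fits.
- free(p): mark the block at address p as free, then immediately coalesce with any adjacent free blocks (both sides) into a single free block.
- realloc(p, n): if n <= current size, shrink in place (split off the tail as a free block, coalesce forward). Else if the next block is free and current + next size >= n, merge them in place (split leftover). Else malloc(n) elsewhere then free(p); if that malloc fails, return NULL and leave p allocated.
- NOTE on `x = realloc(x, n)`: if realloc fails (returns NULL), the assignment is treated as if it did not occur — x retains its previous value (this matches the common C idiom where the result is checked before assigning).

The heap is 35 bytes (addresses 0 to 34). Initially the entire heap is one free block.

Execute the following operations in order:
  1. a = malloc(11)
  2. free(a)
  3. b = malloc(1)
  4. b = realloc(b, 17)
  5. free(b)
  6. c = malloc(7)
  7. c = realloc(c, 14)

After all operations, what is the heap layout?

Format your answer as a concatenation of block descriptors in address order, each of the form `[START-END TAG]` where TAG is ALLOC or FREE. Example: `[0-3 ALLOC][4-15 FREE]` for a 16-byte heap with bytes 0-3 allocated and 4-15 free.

Op 1: a = malloc(11) -> a = 0; heap: [0-10 ALLOC][11-34 FREE]
Op 2: free(a) -> (freed a); heap: [0-34 FREE]
Op 3: b = malloc(1) -> b = 0; heap: [0-0 ALLOC][1-34 FREE]
Op 4: b = realloc(b, 17) -> b = 0; heap: [0-16 ALLOC][17-34 FREE]
Op 5: free(b) -> (freed b); heap: [0-34 FREE]
Op 6: c = malloc(7) -> c = 0; heap: [0-6 ALLOC][7-34 FREE]
Op 7: c = realloc(c, 14) -> c = 0; heap: [0-13 ALLOC][14-34 FREE]

Answer: [0-13 ALLOC][14-34 FREE]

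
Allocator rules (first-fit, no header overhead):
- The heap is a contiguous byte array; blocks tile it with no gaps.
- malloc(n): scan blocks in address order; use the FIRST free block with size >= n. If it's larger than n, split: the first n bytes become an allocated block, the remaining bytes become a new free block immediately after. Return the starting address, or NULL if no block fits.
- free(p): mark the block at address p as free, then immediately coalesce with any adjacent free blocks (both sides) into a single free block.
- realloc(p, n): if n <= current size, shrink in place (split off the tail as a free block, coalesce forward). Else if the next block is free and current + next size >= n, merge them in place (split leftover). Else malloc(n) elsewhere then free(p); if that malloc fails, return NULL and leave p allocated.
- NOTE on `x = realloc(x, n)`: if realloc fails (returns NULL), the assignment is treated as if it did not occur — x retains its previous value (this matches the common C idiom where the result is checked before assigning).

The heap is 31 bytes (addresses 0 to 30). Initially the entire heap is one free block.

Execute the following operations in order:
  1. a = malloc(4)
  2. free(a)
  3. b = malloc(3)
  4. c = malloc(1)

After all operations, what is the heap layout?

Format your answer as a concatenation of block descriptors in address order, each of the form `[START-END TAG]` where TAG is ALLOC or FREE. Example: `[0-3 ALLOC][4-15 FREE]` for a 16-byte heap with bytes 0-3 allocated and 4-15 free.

Op 1: a = malloc(4) -> a = 0; heap: [0-3 ALLOC][4-30 FREE]
Op 2: free(a) -> (freed a); heap: [0-30 FREE]
Op 3: b = malloc(3) -> b = 0; heap: [0-2 ALLOC][3-30 FREE]
Op 4: c = malloc(1) -> c = 3; heap: [0-2 ALLOC][3-3 ALLOC][4-30 FREE]

Answer: [0-2 ALLOC][3-3 ALLOC][4-30 FREE]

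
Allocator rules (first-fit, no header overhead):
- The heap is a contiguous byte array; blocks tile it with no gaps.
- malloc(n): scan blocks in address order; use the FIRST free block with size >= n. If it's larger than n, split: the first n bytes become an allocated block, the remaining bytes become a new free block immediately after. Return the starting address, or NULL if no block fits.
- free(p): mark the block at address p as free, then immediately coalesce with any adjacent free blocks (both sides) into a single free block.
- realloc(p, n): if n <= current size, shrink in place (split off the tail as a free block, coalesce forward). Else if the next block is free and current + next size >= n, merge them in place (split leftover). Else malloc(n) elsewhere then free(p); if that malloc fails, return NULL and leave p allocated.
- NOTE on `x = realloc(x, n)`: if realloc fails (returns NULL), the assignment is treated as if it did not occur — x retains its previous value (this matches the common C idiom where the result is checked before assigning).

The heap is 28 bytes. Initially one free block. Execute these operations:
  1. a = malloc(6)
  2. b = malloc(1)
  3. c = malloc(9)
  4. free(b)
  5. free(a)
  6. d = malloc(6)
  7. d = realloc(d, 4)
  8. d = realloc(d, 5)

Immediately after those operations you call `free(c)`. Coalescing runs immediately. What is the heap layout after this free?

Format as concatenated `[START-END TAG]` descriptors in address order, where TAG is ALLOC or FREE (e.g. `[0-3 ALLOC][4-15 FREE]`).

Op 1: a = malloc(6) -> a = 0; heap: [0-5 ALLOC][6-27 FREE]
Op 2: b = malloc(1) -> b = 6; heap: [0-5 ALLOC][6-6 ALLOC][7-27 FREE]
Op 3: c = malloc(9) -> c = 7; heap: [0-5 ALLOC][6-6 ALLOC][7-15 ALLOC][16-27 FREE]
Op 4: free(b) -> (freed b); heap: [0-5 ALLOC][6-6 FREE][7-15 ALLOC][16-27 FREE]
Op 5: free(a) -> (freed a); heap: [0-6 FREE][7-15 ALLOC][16-27 FREE]
Op 6: d = malloc(6) -> d = 0; heap: [0-5 ALLOC][6-6 FREE][7-15 ALLOC][16-27 FREE]
Op 7: d = realloc(d, 4) -> d = 0; heap: [0-3 ALLOC][4-6 FREE][7-15 ALLOC][16-27 FREE]
Op 8: d = realloc(d, 5) -> d = 0; heap: [0-4 ALLOC][5-6 FREE][7-15 ALLOC][16-27 FREE]
free(c): c = 7 -> block [7-15 ALLOC]; mark free, coalesce with adjacent free neighbors -> [0-4 ALLOC][5-27 FREE]

Answer: [0-4 ALLOC][5-27 FREE]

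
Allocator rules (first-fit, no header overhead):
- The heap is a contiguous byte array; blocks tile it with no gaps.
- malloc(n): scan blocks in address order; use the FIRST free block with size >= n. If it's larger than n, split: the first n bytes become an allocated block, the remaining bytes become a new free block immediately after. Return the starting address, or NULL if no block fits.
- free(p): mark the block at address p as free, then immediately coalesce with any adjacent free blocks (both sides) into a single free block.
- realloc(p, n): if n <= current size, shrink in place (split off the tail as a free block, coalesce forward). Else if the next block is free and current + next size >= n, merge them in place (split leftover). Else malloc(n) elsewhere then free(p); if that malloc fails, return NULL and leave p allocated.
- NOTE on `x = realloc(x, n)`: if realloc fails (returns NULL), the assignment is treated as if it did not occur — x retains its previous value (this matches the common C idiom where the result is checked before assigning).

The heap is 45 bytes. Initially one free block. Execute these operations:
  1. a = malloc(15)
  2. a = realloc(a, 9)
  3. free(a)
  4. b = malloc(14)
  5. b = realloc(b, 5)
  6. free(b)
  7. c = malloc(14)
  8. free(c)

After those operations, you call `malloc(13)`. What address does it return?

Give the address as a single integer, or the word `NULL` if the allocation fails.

Answer: 0

Derivation:
Op 1: a = malloc(15) -> a = 0; heap: [0-14 ALLOC][15-44 FREE]
Op 2: a = realloc(a, 9) -> a = 0; heap: [0-8 ALLOC][9-44 FREE]
Op 3: free(a) -> (freed a); heap: [0-44 FREE]
Op 4: b = malloc(14) -> b = 0; heap: [0-13 ALLOC][14-44 FREE]
Op 5: b = realloc(b, 5) -> b = 0; heap: [0-4 ALLOC][5-44 FREE]
Op 6: free(b) -> (freed b); heap: [0-44 FREE]
Op 7: c = malloc(14) -> c = 0; heap: [0-13 ALLOC][14-44 FREE]
Op 8: free(c) -> (freed c); heap: [0-44 FREE]
malloc(13): first-fit scan over [0-44 FREE] -> 0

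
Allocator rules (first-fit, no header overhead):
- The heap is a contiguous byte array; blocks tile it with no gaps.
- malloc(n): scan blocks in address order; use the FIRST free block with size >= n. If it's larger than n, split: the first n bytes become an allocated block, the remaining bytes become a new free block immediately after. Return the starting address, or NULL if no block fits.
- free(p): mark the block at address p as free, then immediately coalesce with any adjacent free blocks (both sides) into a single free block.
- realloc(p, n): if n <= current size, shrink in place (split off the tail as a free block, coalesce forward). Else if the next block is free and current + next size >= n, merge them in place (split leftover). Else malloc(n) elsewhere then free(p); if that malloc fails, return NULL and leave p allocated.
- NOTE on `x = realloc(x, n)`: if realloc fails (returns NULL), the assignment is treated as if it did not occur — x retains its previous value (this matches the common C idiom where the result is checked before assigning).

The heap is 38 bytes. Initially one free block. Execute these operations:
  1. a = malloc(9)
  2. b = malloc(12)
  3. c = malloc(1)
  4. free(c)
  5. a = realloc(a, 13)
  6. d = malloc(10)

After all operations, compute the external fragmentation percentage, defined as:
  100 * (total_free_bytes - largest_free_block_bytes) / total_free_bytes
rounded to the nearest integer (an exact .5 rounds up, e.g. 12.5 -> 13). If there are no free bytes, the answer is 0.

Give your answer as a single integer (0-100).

Answer: 31

Derivation:
Op 1: a = malloc(9) -> a = 0; heap: [0-8 ALLOC][9-37 FREE]
Op 2: b = malloc(12) -> b = 9; heap: [0-8 ALLOC][9-20 ALLOC][21-37 FREE]
Op 3: c = malloc(1) -> c = 21; heap: [0-8 ALLOC][9-20 ALLOC][21-21 ALLOC][22-37 FREE]
Op 4: free(c) -> (freed c); heap: [0-8 ALLOC][9-20 ALLOC][21-37 FREE]
Op 5: a = realloc(a, 13) -> a = 21; heap: [0-8 FREE][9-20 ALLOC][21-33 ALLOC][34-37 FREE]
Op 6: d = malloc(10) -> d = NULL; heap: [0-8 FREE][9-20 ALLOC][21-33 ALLOC][34-37 FREE]
Free blocks: [9 4] total_free=13 largest=9 -> 100*(13-9)/13 = 400/13 ≈ 30.769 -> rounds to 31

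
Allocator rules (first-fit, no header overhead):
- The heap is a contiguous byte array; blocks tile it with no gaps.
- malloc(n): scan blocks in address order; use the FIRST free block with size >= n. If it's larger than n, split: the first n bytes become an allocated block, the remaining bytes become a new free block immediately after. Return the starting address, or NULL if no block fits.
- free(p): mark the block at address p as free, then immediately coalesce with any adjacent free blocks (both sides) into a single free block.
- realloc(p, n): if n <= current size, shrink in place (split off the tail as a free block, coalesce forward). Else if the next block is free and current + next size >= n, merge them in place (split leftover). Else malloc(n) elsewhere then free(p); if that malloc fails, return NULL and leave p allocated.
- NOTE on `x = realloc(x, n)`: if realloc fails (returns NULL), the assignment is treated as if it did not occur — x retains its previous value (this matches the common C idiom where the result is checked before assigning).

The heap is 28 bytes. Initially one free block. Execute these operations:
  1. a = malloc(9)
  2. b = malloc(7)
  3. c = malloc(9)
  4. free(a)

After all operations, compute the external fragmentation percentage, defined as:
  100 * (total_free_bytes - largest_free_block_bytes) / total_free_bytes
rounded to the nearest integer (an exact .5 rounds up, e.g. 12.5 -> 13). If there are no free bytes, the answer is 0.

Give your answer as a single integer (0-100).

Op 1: a = malloc(9) -> a = 0; heap: [0-8 ALLOC][9-27 FREE]
Op 2: b = malloc(7) -> b = 9; heap: [0-8 ALLOC][9-15 ALLOC][16-27 FREE]
Op 3: c = malloc(9) -> c = 16; heap: [0-8 ALLOC][9-15 ALLOC][16-24 ALLOC][25-27 FREE]
Op 4: free(a) -> (freed a); heap: [0-8 FREE][9-15 ALLOC][16-24 ALLOC][25-27 FREE]
Free blocks: [9 3] total_free=12 largest=9 -> 100*(12-9)/12 = 300/12 = 25

Answer: 25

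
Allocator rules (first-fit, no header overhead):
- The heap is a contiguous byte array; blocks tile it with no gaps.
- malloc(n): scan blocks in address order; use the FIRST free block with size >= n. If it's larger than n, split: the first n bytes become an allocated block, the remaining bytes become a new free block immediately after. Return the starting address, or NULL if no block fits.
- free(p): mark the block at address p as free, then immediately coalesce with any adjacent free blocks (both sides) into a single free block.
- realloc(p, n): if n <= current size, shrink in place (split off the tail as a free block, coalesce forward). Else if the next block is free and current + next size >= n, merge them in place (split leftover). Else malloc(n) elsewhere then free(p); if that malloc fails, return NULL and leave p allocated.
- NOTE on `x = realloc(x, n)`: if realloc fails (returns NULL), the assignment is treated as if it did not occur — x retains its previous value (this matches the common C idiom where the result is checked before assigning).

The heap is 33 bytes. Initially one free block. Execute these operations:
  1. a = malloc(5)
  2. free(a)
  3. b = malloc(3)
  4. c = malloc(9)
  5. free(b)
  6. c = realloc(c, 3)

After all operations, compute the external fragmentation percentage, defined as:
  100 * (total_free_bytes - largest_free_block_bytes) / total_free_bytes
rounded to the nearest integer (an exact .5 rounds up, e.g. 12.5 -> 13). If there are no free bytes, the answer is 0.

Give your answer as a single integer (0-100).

Op 1: a = malloc(5) -> a = 0; heap: [0-4 ALLOC][5-32 FREE]
Op 2: free(a) -> (freed a); heap: [0-32 FREE]
Op 3: b = malloc(3) -> b = 0; heap: [0-2 ALLOC][3-32 FREE]
Op 4: c = malloc(9) -> c = 3; heap: [0-2 ALLOC][3-11 ALLOC][12-32 FREE]
Op 5: free(b) -> (freed b); heap: [0-2 FREE][3-11 ALLOC][12-32 FREE]
Op 6: c = realloc(c, 3) -> c = 3; heap: [0-2 FREE][3-5 ALLOC][6-32 FREE]
Free blocks: [3 27] total_free=30 largest=27 -> 100*(30-27)/30 = 300/30 = 10

Answer: 10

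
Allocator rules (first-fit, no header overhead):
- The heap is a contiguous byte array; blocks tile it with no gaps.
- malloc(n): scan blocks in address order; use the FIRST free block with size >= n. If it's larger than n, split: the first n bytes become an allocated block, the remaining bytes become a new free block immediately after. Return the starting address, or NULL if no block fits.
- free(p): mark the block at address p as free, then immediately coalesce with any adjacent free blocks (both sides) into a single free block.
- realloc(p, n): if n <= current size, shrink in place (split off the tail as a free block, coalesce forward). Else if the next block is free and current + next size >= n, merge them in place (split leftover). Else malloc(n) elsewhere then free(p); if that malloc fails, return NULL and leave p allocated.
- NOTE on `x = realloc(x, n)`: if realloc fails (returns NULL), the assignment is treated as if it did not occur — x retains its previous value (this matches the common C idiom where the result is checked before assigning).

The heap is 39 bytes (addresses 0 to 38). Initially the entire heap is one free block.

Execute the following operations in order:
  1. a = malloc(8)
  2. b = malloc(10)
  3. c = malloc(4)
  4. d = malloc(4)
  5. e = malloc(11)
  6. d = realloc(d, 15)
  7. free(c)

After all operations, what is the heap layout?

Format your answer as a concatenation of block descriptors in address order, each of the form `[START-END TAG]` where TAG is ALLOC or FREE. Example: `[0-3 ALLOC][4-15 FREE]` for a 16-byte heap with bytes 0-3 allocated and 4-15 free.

Op 1: a = malloc(8) -> a = 0; heap: [0-7 ALLOC][8-38 FREE]
Op 2: b = malloc(10) -> b = 8; heap: [0-7 ALLOC][8-17 ALLOC][18-38 FREE]
Op 3: c = malloc(4) -> c = 18; heap: [0-7 ALLOC][8-17 ALLOC][18-21 ALLOC][22-38 FREE]
Op 4: d = malloc(4) -> d = 22; heap: [0-7 ALLOC][8-17 ALLOC][18-21 ALLOC][22-25 ALLOC][26-38 FREE]
Op 5: e = malloc(11) -> e = 26; heap: [0-7 ALLOC][8-17 ALLOC][18-21 ALLOC][22-25 ALLOC][26-36 ALLOC][37-38 FREE]
Op 6: d = realloc(d, 15) -> NULL (d unchanged); heap: [0-7 ALLOC][8-17 ALLOC][18-21 ALLOC][22-25 ALLOC][26-36 ALLOC][37-38 FREE]
Op 7: free(c) -> (freed c); heap: [0-7 ALLOC][8-17 ALLOC][18-21 FREE][22-25 ALLOC][26-36 ALLOC][37-38 FREE]

Answer: [0-7 ALLOC][8-17 ALLOC][18-21 FREE][22-25 ALLOC][26-36 ALLOC][37-38 FREE]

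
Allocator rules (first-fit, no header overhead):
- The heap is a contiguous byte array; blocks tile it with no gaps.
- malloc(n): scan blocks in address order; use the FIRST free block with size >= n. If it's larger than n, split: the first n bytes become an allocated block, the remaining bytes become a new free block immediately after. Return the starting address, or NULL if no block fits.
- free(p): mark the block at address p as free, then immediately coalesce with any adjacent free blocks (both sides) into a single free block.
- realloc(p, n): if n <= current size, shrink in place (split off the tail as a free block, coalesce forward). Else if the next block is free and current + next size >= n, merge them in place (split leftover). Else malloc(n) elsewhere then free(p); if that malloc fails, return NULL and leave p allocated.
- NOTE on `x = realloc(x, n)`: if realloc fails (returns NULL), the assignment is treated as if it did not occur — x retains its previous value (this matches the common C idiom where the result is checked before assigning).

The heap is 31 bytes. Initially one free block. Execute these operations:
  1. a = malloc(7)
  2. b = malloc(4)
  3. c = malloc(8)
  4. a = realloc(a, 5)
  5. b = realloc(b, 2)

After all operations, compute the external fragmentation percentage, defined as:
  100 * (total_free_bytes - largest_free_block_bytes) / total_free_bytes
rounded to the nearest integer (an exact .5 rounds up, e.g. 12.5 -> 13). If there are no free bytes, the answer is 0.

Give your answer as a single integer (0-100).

Answer: 25

Derivation:
Op 1: a = malloc(7) -> a = 0; heap: [0-6 ALLOC][7-30 FREE]
Op 2: b = malloc(4) -> b = 7; heap: [0-6 ALLOC][7-10 ALLOC][11-30 FREE]
Op 3: c = malloc(8) -> c = 11; heap: [0-6 ALLOC][7-10 ALLOC][11-18 ALLOC][19-30 FREE]
Op 4: a = realloc(a, 5) -> a = 0; heap: [0-4 ALLOC][5-6 FREE][7-10 ALLOC][11-18 ALLOC][19-30 FREE]
Op 5: b = realloc(b, 2) -> b = 7; heap: [0-4 ALLOC][5-6 FREE][7-8 ALLOC][9-10 FREE][11-18 ALLOC][19-30 FREE]
Free blocks: [2 2 12] total_free=16 largest=12 -> 100*(16-12)/16 = 400/16 = 25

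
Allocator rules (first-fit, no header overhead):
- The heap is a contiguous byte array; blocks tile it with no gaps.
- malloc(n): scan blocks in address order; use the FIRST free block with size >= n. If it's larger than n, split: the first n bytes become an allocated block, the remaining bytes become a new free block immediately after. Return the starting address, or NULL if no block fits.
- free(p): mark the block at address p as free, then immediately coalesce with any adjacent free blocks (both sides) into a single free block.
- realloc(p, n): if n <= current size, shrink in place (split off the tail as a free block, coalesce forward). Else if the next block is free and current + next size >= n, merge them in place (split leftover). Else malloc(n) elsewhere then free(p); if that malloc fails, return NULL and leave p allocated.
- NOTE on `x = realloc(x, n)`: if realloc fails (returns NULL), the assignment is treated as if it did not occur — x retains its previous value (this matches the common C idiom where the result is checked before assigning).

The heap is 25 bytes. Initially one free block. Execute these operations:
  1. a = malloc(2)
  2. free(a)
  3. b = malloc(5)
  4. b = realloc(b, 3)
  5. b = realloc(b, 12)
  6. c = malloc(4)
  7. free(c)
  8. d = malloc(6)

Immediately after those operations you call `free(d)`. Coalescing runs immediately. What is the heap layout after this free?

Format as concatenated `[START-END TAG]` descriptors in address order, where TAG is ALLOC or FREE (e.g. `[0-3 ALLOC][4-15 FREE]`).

Op 1: a = malloc(2) -> a = 0; heap: [0-1 ALLOC][2-24 FREE]
Op 2: free(a) -> (freed a); heap: [0-24 FREE]
Op 3: b = malloc(5) -> b = 0; heap: [0-4 ALLOC][5-24 FREE]
Op 4: b = realloc(b, 3) -> b = 0; heap: [0-2 ALLOC][3-24 FREE]
Op 5: b = realloc(b, 12) -> b = 0; heap: [0-11 ALLOC][12-24 FREE]
Op 6: c = malloc(4) -> c = 12; heap: [0-11 ALLOC][12-15 ALLOC][16-24 FREE]
Op 7: free(c) -> (freed c); heap: [0-11 ALLOC][12-24 FREE]
Op 8: d = malloc(6) -> d = 12; heap: [0-11 ALLOC][12-17 ALLOC][18-24 FREE]
free(d): d = 12 -> block [12-17 ALLOC]; mark free, coalesce with adjacent free neighbors -> [0-11 ALLOC][12-24 FREE]

Answer: [0-11 ALLOC][12-24 FREE]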